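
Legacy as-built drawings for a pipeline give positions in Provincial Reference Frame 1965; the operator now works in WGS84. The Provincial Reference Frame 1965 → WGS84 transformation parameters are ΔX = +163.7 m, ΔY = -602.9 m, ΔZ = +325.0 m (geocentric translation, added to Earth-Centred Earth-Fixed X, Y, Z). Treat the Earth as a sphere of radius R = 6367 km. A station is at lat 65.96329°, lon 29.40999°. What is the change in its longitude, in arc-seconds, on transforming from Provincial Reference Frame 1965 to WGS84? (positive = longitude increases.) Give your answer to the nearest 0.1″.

Δλ = -48.2″

sin φ = 0.913285, cos φ = 0.407322, sin λ = 0.491056, cos λ = 0.871128.
East component: ΔE = −sin λ·ΔX + cos λ·ΔY = −(0.491056)(163.7) + (0.871128)(-602.9) = -605.59 m.
1° of latitude spans πR/180 = 111125 m; at latitude φ, 1° of longitude spans that × cos φ = 45263.7 m, so Δλ = -605.59 / 45263.7 × 3600 = -48.165″.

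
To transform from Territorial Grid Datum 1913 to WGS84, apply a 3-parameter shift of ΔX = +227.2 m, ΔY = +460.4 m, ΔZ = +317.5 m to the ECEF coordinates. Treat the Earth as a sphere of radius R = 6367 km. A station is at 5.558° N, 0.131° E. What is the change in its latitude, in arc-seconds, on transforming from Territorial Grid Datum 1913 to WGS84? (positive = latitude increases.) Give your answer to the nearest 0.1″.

sin φ = 0.096853, cos φ = 0.995299, sin λ = 0.002286, cos λ = 0.999997.
North component: ΔN = −sin φ cos λ·ΔX − sin φ sin λ·ΔY + cos φ·ΔZ = −(0.096853)(0.999997)(227.2) − (0.096853)(0.002286)(460.4) + (0.995299)(317.5) = 293.90 m.
1° of latitude spans πR/180 = 111125 m, so Δφ = 293.90 / 111125 × 3600 = 9.521″.

Δφ = 9.5″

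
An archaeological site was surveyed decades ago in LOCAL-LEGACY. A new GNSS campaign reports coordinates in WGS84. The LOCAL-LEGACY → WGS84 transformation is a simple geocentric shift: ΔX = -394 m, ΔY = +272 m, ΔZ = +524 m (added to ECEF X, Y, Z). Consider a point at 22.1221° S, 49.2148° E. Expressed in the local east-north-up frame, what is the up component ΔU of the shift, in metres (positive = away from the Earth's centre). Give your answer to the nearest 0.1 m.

At φ = -22.1221°, λ = 49.2148°: sin φ = -0.376582, cos φ = 0.926383, sin λ = 0.757164, cos λ = 0.653225.
ΔU = cos φ cos λ·ΔX + cos φ sin λ·ΔY + sin φ·ΔZ = (0.926383)(0.653225)(-394) + (0.926383)(0.757164)(272) + (-0.376582)(524) = -244.97 m.

ΔU = -245.0 m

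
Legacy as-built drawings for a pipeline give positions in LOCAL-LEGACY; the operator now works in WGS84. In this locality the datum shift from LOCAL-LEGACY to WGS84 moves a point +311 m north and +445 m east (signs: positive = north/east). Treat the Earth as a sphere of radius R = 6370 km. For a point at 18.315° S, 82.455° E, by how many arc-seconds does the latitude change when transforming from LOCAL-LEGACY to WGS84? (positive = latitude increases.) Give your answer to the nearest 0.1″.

Δφ = 10.1″

On a sphere of radius R, 1 rad of latitude = R, so Δφ = ΔN / R = 311.0 / 6370000 = 4.8823e-05 rad = 10.070″.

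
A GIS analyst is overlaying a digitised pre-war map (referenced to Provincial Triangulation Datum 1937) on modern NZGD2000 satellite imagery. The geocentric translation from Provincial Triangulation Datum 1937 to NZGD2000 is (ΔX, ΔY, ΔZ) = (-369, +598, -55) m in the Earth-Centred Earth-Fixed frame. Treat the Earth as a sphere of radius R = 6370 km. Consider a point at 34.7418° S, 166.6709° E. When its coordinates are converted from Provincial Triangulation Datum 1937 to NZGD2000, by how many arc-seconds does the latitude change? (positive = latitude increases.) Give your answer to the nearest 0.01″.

sin φ = -0.569879, cos φ = 0.821729, sin λ = 0.230544, cos λ = -0.973062.
North component: ΔN = −sin φ cos λ·ΔX − sin φ sin λ·ΔY + cos φ·ΔZ = −(-0.569879)(-0.973062)(-369) − (-0.569879)(0.230544)(598) + (0.821729)(-55) = 237.99 m.
1° of latitude spans πR/180 = 111177 m, so Δφ = 237.99 / 111177 × 3600 = 7.706″.

Δφ = 7.71″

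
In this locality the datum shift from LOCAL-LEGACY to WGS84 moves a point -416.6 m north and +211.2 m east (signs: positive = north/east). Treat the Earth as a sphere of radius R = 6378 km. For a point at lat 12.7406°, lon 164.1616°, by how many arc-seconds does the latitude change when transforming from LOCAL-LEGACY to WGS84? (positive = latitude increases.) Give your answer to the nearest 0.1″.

On a sphere of radius R, 1 rad of latitude = R, so Δφ = ΔN / R = -416.6 / 6378000 = -6.5318e-05 rad = -13.473″.

Δφ = -13.5″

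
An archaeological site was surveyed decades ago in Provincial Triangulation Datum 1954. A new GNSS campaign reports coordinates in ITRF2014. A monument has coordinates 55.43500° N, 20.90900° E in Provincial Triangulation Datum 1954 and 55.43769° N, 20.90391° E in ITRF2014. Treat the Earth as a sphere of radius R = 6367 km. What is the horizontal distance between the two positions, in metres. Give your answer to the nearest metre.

439 m

Δφ = 55.43769° − 55.43500° = +0.00269°; Δλ = 20.90391° − 20.90900° = -0.00509°.
1° along a meridian = πR/180 = 111125 m.
ΔN = Δφ × 111125 = 298.9 m; ΔE = Δλ × 111125 × cos(55.43500°) = -0.00509 × 111125 × 0.567341 = -320.9 m.
Distance = √(ΔE² + ΔN²) = √((-320.9)² + 298.9²) = 438.6 m.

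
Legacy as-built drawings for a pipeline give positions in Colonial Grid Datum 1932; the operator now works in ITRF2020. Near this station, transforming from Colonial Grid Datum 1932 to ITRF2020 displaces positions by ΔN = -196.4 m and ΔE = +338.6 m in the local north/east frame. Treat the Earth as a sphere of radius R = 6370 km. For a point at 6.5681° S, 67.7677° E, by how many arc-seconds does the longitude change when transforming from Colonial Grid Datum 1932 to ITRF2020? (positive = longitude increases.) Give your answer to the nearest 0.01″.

At latitude -6.5681°, cos φ = 0.993437.
One radian of longitude at latitude φ spans R cos φ, so Δλ = ΔE / (R cos φ) = 338.6 / (6370000 × 0.993437) = 5.3507e-05 rad = 11.037″.

Δλ = 11.04″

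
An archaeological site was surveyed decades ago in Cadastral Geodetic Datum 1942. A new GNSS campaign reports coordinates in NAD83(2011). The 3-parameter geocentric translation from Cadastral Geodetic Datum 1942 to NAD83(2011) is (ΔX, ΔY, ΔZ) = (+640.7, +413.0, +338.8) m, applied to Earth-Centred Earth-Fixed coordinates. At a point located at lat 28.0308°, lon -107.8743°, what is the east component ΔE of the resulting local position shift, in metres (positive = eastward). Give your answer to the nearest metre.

ΔE = 483 m

The local east axis at (φ, λ) is (−sin λ, cos λ, 0), so ΔE = −sin(-107.8743°)·640.7 + cos(-107.8743°)·413.0 = 483.01 m.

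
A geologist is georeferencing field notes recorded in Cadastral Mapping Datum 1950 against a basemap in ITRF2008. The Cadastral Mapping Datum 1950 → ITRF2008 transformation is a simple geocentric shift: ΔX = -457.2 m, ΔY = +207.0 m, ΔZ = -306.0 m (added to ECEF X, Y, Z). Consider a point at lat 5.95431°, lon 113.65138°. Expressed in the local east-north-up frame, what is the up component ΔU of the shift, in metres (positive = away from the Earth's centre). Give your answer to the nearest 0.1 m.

ΔU = 339.3 m

At φ = 5.95431°, λ = 113.65138°: sin φ = 0.103735, cos φ = 0.994605, sin λ = 0.916003, cos λ = -0.401171.
ΔU = cos φ cos λ·ΔX + cos φ sin λ·ΔY + sin φ·ΔZ = (0.994605)(-0.401171)(-457.2) + (0.994605)(0.916003)(207.0) + (0.103735)(-306.0) = 339.27 m.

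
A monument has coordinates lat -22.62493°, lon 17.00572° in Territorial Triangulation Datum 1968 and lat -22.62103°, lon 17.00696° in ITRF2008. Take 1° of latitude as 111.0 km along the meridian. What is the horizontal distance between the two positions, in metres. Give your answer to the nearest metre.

Δφ = -22.62103° − -22.62493° = +0.00390°; Δλ = 17.00696° − 17.00572° = +0.00124°.
ΔN = Δφ × 111000 = 432.9 m; ΔE = Δλ × 111000 × cos(-22.62493°) = +0.00124 × 111000 × 0.923043 = 127.0 m.
Distance = √(ΔE² + ΔN²) = √(127.0² + 432.9²) = 451.2 m.

451 m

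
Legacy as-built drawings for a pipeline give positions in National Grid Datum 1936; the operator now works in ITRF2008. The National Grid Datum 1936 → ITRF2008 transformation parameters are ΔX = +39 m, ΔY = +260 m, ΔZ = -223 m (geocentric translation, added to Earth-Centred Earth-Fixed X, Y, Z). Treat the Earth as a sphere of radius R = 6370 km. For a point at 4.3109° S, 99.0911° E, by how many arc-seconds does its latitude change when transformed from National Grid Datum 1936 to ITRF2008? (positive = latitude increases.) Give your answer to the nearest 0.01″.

sin φ = -0.075168, cos φ = 0.997171, sin λ = 0.987438, cos λ = -0.158005.
North component: ΔN = −sin φ cos λ·ΔX − sin φ sin λ·ΔY + cos φ·ΔZ = −(-0.075168)(-0.158005)(39) − (-0.075168)(0.987438)(260) + (0.997171)(-223) = -203.53 m.
1° of latitude spans πR/180 = 111177 m, so Δφ = -203.53 / 111177 × 3600 = -6.591″.

Δφ = -6.59″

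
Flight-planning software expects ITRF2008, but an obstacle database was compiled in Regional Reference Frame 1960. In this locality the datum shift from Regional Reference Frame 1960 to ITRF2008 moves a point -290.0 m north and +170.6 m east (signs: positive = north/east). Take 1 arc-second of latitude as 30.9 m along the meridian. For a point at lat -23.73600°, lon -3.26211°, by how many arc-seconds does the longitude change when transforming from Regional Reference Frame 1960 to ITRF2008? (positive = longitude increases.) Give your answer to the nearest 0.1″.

At latitude -23.73600°, cos φ = 0.915410.
1″ of longitude at this latitude = 30.90 × cos φ = 28.2862 m, so Δλ = 170.6 / 28.2862 = 6.031″.

Δλ = 6.0″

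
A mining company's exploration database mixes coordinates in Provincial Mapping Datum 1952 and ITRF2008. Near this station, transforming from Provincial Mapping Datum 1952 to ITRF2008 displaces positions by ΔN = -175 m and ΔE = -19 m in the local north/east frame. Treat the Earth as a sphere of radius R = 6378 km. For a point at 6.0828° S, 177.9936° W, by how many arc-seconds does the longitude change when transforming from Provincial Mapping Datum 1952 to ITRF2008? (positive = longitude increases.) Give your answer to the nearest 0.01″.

Δλ = -0.62″

At latitude -6.0828°, cos φ = 0.994370.
One radian of longitude at latitude φ spans R cos φ, so Δλ = ΔE / (R cos φ) = -19.0 / (6378000 × 0.994370) = -2.9959e-06 rad = -0.618″.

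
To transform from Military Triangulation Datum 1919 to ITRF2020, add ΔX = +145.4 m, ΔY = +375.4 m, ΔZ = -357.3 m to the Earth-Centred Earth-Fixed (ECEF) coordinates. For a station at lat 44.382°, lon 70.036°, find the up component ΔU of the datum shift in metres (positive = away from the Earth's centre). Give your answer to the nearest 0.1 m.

ΔU = 37.7 m

The local up (radial) axis is (cos φ cos λ, cos φ sin λ, sin φ), giving ΔU = 35.480 + 252.173 − 249.910 = 37.74 m.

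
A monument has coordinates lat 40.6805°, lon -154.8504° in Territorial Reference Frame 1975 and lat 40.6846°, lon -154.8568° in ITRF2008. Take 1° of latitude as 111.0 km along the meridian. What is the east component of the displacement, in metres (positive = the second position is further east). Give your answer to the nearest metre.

Δφ = 40.6846° − 40.6805° = +0.0041°; Δλ = -154.8568° − -154.8504° = -0.0064°.
ΔN = Δφ × 111000 = 455.1 m; ΔE = Δλ × 111000 × cos(40.6805°) = -0.0064 × 111000 × 0.758356 = -538.7 m.

ΔE = -539 m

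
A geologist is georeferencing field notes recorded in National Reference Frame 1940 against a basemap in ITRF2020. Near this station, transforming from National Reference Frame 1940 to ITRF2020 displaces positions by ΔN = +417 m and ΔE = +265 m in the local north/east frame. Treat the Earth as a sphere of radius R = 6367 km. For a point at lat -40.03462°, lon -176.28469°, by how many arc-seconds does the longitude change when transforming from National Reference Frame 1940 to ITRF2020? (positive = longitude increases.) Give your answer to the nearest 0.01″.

Δλ = 11.21″

At latitude -40.03462°, cos φ = 0.765656.
One radian of longitude at latitude φ spans R cos φ, so Δλ = ΔE / (R cos φ) = 265.0 / (6367000 × 0.765656) = 5.4360e-05 rad = 11.213″.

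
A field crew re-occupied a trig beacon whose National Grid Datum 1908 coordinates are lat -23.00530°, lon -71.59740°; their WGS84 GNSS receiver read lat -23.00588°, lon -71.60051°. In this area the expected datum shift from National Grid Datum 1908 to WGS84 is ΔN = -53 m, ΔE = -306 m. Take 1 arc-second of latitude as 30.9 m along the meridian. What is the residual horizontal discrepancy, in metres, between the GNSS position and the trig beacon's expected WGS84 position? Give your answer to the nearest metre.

17 m

Observed coordinate differences: Δφ = -0.00058°, Δλ = -0.00311°.
Converting to metres (1° lat = 111240 m, cos φ = 0.920469): observed ΔN = -64.5 m, observed ΔE = -318.4 m.
Subtracting the expected shift leaves a residual of -64.5 − (-53) = -11.5 m north and -318.4 − (-306) = -12.4 m east.
Residual distance = √((-11.5)² + (-12.4)²) = 17.0 m.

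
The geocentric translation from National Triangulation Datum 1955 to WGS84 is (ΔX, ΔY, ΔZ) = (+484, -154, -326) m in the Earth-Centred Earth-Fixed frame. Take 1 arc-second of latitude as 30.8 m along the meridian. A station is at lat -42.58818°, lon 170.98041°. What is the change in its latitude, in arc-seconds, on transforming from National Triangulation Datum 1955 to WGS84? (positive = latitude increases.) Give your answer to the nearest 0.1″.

Δφ = -18.8″

sin φ = -0.676724, cos φ = 0.736237, sin λ = 0.156772, cos λ = -0.987635.
North component: ΔN = −sin φ cos λ·ΔX − sin φ sin λ·ΔY + cos φ·ΔZ = −(-0.676724)(-0.987635)(484) − (-0.676724)(0.156772)(-154) + (0.736237)(-326) = -579.84 m.
1° of latitude spans 3600 × 30.80 = 110880 m, so Δφ = -579.84 / 110880 × 3600 = -18.826″.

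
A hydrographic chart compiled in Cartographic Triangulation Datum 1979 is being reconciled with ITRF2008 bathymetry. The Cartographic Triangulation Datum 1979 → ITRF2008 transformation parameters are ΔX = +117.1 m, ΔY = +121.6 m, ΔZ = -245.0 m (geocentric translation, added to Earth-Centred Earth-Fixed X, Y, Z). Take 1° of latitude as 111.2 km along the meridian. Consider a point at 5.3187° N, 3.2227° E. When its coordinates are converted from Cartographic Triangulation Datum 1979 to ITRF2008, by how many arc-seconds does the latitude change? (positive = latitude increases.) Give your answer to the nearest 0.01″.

sin φ = 0.092696, cos φ = 0.995694, sin λ = 0.056217, cos λ = 0.998419.
North component: ΔN = −sin φ cos λ·ΔX − sin φ sin λ·ΔY + cos φ·ΔZ = −(0.092696)(0.998419)(117.1) − (0.092696)(0.056217)(121.6) + (0.995694)(-245.0) = -255.42 m.
1° of latitude spans 111200 m, so Δφ = -255.42 / 111200 × 3600 = -8.269″.

Δφ = -8.27″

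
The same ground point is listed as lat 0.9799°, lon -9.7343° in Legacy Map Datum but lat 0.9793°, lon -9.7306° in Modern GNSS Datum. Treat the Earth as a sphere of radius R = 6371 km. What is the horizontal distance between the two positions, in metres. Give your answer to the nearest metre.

417 m

Δφ = 0.9793° − 0.9799° = -0.0006°; Δλ = -9.7306° − -9.7343° = +0.0037°.
1° along a meridian = πR/180 = 111195 m.
ΔN = Δφ × 111195 = -66.7 m; ΔE = Δλ × 111195 × cos(0.9799°) = +0.0037 × 111195 × 0.999854 = 411.4 m.
Distance = √(ΔE² + ΔN²) = √(411.4² + (-66.7)²) = 416.7 m.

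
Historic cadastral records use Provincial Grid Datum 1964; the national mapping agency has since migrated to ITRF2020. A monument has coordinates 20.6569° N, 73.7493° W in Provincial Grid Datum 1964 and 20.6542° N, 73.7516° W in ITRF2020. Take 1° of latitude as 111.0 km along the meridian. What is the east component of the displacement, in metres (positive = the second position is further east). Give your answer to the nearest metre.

Δφ = 20.6542° − 20.6569° = -0.0027°; Δλ = -73.7516° − -73.7493° = -0.0023°.
ΔN = Δφ × 111000 = -299.7 m; ΔE = Δλ × 111000 × cos(20.6569°) = -0.0023 × 111000 × 0.935710 = -238.9 m.

ΔE = -239 m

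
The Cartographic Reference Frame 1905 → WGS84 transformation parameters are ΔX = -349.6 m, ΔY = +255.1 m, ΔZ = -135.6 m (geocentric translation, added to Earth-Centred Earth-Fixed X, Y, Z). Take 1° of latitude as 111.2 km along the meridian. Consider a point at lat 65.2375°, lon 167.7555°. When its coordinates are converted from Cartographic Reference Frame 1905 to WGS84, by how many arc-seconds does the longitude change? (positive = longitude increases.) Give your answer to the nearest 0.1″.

Δλ = -13.5″

sin φ = 0.908052, cos φ = 0.418858, sin λ = 0.212084, cos λ = -0.977251.
East component: ΔE = −sin λ·ΔX + cos λ·ΔY = −(0.212084)(-349.6) + (-0.977251)(255.1) = -175.15 m.
1° of latitude spans 111200 m; at latitude φ, 1° of longitude spans that × cos φ = 46577.0 m, so Δλ = -175.15 / 46577.0 × 3600 = -13.538″.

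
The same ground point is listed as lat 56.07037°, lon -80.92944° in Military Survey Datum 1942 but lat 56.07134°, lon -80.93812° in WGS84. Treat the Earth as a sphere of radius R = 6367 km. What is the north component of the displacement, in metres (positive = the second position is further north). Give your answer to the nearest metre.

ΔN = 108 m

Δφ = 56.07134° − 56.07037° = +0.00097°; Δλ = -80.93812° − -80.92944° = -0.00868°.
1° along a meridian = πR/180 = 111125 m.
ΔN = Δφ × 111125 = 107.8 m; ΔE = Δλ × 111125 × cos(56.07037°) = -0.00868 × 111125 × 0.558174 = -538.4 m.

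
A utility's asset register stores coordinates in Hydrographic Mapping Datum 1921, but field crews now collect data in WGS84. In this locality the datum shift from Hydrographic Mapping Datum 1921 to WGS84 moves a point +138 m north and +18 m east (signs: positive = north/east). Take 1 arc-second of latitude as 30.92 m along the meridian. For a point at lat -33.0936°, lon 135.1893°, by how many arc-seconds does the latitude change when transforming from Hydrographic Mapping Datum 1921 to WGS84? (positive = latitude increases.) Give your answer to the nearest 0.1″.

Δφ = 4.5″

1″ of latitude = 30.92 m, so Δφ = 138.0 / 30.92 = 4.463″.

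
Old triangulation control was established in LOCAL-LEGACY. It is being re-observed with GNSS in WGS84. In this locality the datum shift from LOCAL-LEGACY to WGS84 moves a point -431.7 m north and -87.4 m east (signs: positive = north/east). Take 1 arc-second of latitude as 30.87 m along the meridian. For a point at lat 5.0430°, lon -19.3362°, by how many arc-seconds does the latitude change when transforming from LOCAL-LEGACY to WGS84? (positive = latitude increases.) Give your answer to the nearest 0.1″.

Δφ = -14.0″

1″ of latitude = 30.87 m, so Δφ = -431.7 / 30.87 = -13.984″.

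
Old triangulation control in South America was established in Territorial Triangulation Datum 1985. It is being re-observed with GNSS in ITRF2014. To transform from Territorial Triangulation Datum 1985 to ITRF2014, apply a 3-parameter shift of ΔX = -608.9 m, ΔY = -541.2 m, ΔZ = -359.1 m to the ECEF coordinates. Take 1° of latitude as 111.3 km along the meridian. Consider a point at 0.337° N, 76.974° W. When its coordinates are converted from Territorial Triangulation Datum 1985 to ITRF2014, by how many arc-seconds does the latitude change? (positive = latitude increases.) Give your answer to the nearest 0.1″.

sin φ = 0.005882, cos φ = 0.999983, sin λ = -0.974268, cos λ = 0.225393.
North component: ΔN = −sin φ cos λ·ΔX − sin φ sin λ·ΔY + cos φ·ΔZ = −(0.005882)(0.225393)(-608.9) − (0.005882)(-0.974268)(-541.2) + (0.999983)(-359.1) = -361.39 m.
1° of latitude spans 111300 m, so Δφ = -361.39 / 111300 × 3600 = -11.689″.

Δφ = -11.7″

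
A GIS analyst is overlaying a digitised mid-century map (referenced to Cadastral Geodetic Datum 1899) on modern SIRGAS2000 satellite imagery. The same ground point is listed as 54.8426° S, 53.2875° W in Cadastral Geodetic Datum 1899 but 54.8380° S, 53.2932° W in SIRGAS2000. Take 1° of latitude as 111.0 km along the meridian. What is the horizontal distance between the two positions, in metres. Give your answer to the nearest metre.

627 m

Δφ = -54.8380° − -54.8426° = +0.0046°; Δλ = -53.2932° − -53.2875° = -0.0057°.
ΔN = Δφ × 111000 = 510.6 m; ΔE = Δλ × 111000 × cos(-54.8426°) = -0.0057 × 111000 × 0.575825 = -364.3 m.
Distance = √(ΔE² + ΔN²) = √((-364.3)² + 510.6²) = 627.3 m.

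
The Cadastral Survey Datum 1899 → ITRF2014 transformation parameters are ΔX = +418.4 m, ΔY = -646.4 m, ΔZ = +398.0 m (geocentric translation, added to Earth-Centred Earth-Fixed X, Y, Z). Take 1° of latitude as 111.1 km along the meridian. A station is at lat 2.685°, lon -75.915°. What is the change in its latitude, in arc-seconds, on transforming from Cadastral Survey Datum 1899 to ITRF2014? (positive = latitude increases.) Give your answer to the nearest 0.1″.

Δφ = 11.8″

sin φ = 0.046845, cos φ = 0.998902, sin λ = -0.969936, cos λ = 0.243361.
North component: ΔN = −sin φ cos λ·ΔX − sin φ sin λ·ΔY + cos φ·ΔZ = −(0.046845)(0.243361)(418.4) − (0.046845)(-0.969936)(-646.4) + (0.998902)(398.0) = 363.42 m.
1° of latitude spans 111100 m, so Δφ = 363.42 / 111100 × 3600 = 11.776″.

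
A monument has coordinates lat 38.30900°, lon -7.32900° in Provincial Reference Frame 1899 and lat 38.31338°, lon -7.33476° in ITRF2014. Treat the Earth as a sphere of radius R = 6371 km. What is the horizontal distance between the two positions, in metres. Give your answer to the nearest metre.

700 m

Δφ = 38.31338° − 38.30900° = +0.00438°; Δλ = -7.33476° − -7.32900° = -0.00576°.
1° along a meridian = πR/180 = 111195 m.
ΔN = Δφ × 111195 = 487.0 m; ΔE = Δλ × 111195 × cos(38.30900°) = -0.00576 × 111195 × 0.784679 = -502.6 m.
Distance = √(ΔE² + ΔN²) = √((-502.6)² + 487.0²) = 699.8 m.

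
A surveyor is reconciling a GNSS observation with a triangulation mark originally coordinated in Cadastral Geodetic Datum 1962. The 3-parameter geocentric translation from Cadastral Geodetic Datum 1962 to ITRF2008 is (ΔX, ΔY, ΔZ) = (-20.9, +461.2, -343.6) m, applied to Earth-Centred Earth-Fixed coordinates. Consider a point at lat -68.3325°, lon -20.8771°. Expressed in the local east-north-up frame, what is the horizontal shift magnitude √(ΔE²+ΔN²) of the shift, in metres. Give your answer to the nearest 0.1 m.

517.7 m

At φ = -68.3325°, λ = -20.8771°: sin φ = -0.929342, cos φ = 0.369220, sin λ = -0.356365, cos λ = 0.934347.
ΔE = −sin λ·ΔX + cos λ·ΔY = −(-0.356365)·(-20.9) + (0.934347)·(461.2) = 423.47 m.
ΔN = −sin φ cos λ·ΔX − sin φ sin λ·ΔY + cos φ·ΔZ = −(-0.929342)(0.934347)(-20.9) − (-0.929342)(-0.356365)(461.2) + (0.369220)(-343.6) = -297.75 m.
Horizontal magnitude = √(ΔE² + ΔN²) = √(423.47² + (-297.75)²) = 517.67 m.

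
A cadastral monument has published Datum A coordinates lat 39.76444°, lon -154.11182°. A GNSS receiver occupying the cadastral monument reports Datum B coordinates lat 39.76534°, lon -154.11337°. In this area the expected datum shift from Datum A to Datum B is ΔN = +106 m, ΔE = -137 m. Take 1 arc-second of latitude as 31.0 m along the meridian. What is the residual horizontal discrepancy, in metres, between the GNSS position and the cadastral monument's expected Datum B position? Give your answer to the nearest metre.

Observed coordinate differences: Δφ = +0.00090°, Δλ = -0.00155°.
Converting to metres (1° lat = 111600 m, cos φ = 0.768681): observed ΔN = 100.4 m, observed ΔE = -133.0 m.
Subtracting the expected shift leaves a residual of 100.4 − (106) = -5.6 m north and -133.0 − (-137) = 4.0 m east.
Residual distance = √((-5.6)² + 4.0²) = 6.9 m.

7 m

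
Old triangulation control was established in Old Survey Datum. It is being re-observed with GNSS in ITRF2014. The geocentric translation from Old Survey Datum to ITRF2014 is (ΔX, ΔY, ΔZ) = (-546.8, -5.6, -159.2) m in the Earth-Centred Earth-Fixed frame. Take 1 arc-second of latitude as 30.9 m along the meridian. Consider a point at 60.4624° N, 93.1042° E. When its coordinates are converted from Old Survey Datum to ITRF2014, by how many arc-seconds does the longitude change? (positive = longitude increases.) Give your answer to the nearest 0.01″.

Δλ = 35.86″

sin φ = 0.870032, cos φ = 0.492995, sin λ = 0.998533, cos λ = -0.054152.
East component: ΔE = −sin λ·ΔX + cos λ·ΔY = −(0.998533)(-546.8) + (-0.054152)(-5.6) = 546.30 m.
1° of latitude spans 3600 × 30.90 = 111240 m; at latitude φ, 1° of longitude spans that × cos φ = 54840.7 m, so Δλ = 546.30 / 54840.7 × 3600 = 35.862″.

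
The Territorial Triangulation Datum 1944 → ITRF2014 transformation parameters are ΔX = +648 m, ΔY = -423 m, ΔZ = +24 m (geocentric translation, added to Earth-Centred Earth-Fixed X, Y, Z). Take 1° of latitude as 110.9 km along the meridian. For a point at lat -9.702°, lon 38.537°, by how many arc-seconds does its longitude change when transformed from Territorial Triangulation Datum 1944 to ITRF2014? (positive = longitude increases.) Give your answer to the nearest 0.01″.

sin φ = -0.168524, cos φ = 0.985698, sin λ = 0.623020, cos λ = 0.782206.
East component: ΔE = −sin λ·ΔX + cos λ·ΔY = −(0.623020)(648) + (0.782206)(-423) = -734.59 m.
1° of latitude spans 110900 m; at latitude φ, 1° of longitude spans that × cos φ = 109313.9 m, so Δλ = -734.59 / 109313.9 × 3600 = -24.192″.

Δλ = -24.19″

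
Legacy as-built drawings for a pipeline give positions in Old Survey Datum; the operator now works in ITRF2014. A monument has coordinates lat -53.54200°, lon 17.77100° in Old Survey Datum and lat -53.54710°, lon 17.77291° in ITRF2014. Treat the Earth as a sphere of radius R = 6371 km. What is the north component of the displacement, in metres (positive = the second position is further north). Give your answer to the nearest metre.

ΔN = -567 m

Δφ = -53.54710° − -53.54200° = -0.00510°; Δλ = 17.77291° − 17.77100° = +0.00191°.
1° along a meridian = πR/180 = 111195 m.
ΔN = Δφ × 111195 = -567.1 m; ΔE = Δλ × 111195 × cos(-53.54200°) = +0.00191 × 111195 × 0.594233 = 126.2 m.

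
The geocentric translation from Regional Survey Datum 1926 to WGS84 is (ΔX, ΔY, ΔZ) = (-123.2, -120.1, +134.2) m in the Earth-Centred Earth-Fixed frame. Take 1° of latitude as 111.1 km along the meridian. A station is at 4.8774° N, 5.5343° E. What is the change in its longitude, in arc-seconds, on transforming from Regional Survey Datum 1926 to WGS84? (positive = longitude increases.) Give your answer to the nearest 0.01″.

Δλ = -3.50″

sin φ = 0.085024, cos φ = 0.996379, sin λ = 0.096442, cos λ = 0.995339.
East component: ΔE = −sin λ·ΔX + cos λ·ΔY = −(0.096442)(-123.2) + (0.995339)(-120.1) = -107.66 m.
1° of latitude spans 111100 m; at latitude φ, 1° of longitude spans that × cos φ = 110697.7 m, so Δλ = -107.66 / 110697.7 × 3600 = -3.501″.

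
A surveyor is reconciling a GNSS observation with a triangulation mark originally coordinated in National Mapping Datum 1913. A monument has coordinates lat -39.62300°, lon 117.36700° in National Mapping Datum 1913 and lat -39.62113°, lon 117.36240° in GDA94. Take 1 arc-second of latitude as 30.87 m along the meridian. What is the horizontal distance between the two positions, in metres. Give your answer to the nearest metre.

445 m

Δφ = -39.62113° − -39.62300° = +0.00187°; Δλ = 117.36240° − 117.36700° = -0.00460°.
1° of latitude = 3600 × 30.87 = 111132 m.
ΔN = Δφ × 111132 = 207.8 m; ΔE = Δλ × 111132 × cos(-39.62300°) = -0.00460 × 111132 × 0.770257 = -393.8 m.
Distance = √(ΔE² + ΔN²) = √((-393.8)² + 207.8²) = 445.2 m.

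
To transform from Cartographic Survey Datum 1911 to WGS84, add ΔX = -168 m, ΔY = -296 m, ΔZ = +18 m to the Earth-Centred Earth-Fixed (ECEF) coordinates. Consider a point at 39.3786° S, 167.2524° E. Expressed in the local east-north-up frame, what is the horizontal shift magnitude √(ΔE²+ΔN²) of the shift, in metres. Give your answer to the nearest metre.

The local east axis at (φ, λ) is (−sin λ, cos λ, 0), so ΔE = −sin(167.2524°)·(-168) + cos(167.2524°)·(-296) = 325.77 m.
The local north axis is (−sin φ cos λ, −sin φ sin λ, cos φ), giving ΔN = 103.959 − 41.438 + 13.913 = 76.43 m.
Horizontal magnitude = √(ΔE² + ΔN²) = √(325.77² + 76.43²) = 334.62 m.

335 m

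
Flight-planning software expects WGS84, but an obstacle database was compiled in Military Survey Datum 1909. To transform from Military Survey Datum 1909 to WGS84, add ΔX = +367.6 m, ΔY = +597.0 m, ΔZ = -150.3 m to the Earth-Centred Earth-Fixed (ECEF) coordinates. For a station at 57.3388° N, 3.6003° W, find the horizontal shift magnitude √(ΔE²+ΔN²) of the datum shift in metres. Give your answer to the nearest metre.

715 m

At φ = 57.3388°, λ = -3.6003°: sin φ = 0.841876, cos φ = 0.539670, sin λ = -0.062796, cos λ = 0.998026.
ΔE = −sin λ·ΔX + cos λ·ΔY = −(-0.062796)·(367.6) + (0.998026)·(597.0) = 618.91 m.
ΔN = −sin φ cos λ·ΔX − sin φ sin λ·ΔY + cos φ·ΔZ = −(0.841876)(0.998026)(367.6) − (0.841876)(-0.062796)(597.0) + (0.539670)(-150.3) = -358.41 m.
Horizontal magnitude = √(ΔE² + ΔN²) = √(618.91² + (-358.41)²) = 715.20 m.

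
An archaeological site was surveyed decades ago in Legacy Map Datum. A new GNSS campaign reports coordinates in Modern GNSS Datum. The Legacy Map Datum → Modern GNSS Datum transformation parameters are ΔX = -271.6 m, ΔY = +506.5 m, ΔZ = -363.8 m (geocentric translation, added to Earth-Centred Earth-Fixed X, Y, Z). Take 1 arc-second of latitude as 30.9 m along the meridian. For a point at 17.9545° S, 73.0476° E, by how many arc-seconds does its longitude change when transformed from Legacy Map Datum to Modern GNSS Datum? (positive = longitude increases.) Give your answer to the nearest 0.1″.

Δλ = 13.9″

sin φ = -0.308262, cos φ = 0.951302, sin λ = 0.956547, cos λ = 0.291577.
East component: ΔE = −sin λ·ΔX + cos λ·ΔY = −(0.956547)(-271.6) + (0.291577)(506.5) = 407.48 m.
1° of latitude spans 3600 × 30.90 = 111240 m; at latitude φ, 1° of longitude spans that × cos φ = 105822.8 m, so Δλ = 407.48 / 105822.8 × 3600 = 13.862″.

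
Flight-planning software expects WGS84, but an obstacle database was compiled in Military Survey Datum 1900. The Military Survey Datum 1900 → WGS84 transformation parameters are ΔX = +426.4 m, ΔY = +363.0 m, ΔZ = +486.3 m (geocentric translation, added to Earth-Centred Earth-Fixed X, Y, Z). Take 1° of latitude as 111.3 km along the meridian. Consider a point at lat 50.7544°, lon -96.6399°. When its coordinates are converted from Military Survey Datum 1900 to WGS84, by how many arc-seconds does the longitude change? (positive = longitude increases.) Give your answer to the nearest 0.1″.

sin φ = 0.774441, cos φ = 0.632646, sin λ = -0.993292, cos λ = -0.115629.
East component: ΔE = −sin λ·ΔX + cos λ·ΔY = −(-0.993292)(426.4) + (-0.115629)(363.0) = 381.57 m.
1° of latitude spans 111300 m; at latitude φ, 1° of longitude spans that × cos φ = 70413.5 m, so Δλ = 381.57 / 70413.5 × 3600 = 19.508″.

Δλ = 19.5″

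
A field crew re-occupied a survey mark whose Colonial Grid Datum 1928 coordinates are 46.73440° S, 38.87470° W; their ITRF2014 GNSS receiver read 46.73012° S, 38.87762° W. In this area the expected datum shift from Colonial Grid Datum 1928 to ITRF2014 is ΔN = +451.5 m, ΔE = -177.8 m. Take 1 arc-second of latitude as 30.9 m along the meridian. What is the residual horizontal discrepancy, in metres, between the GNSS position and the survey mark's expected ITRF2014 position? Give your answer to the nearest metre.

Observed coordinate differences: Δφ = +0.00428°, Δλ = -0.00292°.
Converting to metres (1° lat = 111240 m, cos φ = 0.685381): observed ΔN = 476.1 m, observed ΔE = -222.6 m.
Subtracting the expected shift leaves a residual of 476.1 − (451.5) = 24.6 m north and -222.6 − (-177.8) = -44.8 m east.
Residual distance = √(24.6² + (-44.8)²) = 51.1 m.

51 m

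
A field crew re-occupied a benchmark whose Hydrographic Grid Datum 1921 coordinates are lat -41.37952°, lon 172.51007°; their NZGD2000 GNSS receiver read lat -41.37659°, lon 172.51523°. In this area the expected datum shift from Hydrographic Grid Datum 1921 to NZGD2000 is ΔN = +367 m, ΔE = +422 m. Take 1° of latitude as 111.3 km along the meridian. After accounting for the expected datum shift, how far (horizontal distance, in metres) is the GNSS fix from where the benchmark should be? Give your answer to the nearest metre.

42 m

Observed coordinate differences: Δφ = +0.00293°, Δλ = +0.00516°.
Converting to metres (1° lat = 111300 m, cos φ = 0.750347): observed ΔN = 326.1 m, observed ΔE = 430.9 m.
Subtracting the expected shift leaves a residual of 326.1 − (367) = -40.9 m north and 430.9 − (422) = 8.9 m east.
Residual distance = √((-40.9)² + 8.9²) = 41.9 m.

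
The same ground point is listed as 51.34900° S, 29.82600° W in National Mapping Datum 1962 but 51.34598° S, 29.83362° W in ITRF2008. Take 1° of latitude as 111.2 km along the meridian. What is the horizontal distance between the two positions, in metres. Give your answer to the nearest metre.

627 m

Δφ = -51.34598° − -51.34900° = +0.00302°; Δλ = -29.83362° − -29.82600° = -0.00762°.
ΔN = Δφ × 111200 = 335.8 m; ΔE = Δλ × 111200 × cos(-51.34900°) = -0.00762 × 111200 × 0.624575 = -529.2 m.
Distance = √(ΔE² + ΔN²) = √((-529.2)² + 335.8²) = 626.8 m.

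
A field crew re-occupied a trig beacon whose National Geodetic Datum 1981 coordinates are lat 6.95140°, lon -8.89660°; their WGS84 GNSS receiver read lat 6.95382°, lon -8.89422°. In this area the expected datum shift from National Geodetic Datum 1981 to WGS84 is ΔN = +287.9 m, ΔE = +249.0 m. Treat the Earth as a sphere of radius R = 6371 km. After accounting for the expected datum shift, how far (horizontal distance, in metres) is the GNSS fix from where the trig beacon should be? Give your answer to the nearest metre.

Observed coordinate differences: Δφ = +0.00242°, Δλ = +0.00238°.
Converting to metres (1° lat = 111195 m, cos φ = 0.992649): observed ΔN = 269.1 m, observed ΔE = 262.7 m.
Subtracting the expected shift leaves a residual of 269.1 − (287.9) = -18.8 m north and 262.7 − (249.0) = 13.7 m east.
Residual distance = √((-18.8)² + 13.7²) = 23.3 m.

23 m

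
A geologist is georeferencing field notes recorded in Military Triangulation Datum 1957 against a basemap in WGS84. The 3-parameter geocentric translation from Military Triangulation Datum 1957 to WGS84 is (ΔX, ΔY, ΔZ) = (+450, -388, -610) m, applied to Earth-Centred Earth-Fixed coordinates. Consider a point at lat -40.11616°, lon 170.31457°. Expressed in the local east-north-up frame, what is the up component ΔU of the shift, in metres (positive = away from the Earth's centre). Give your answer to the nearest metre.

ΔU = 4 m

At φ = -40.11616°, λ = 170.31457°: sin φ = -0.644339, cos φ = 0.764740, sin λ = 0.168239, cos λ = -0.985746.
ΔU = cos φ cos λ·ΔX + cos φ sin λ·ΔY + sin φ·ΔZ = (0.764740)(-0.985746)(450) + (0.764740)(0.168239)(-388) + (-0.644339)(-610) = 3.90 m.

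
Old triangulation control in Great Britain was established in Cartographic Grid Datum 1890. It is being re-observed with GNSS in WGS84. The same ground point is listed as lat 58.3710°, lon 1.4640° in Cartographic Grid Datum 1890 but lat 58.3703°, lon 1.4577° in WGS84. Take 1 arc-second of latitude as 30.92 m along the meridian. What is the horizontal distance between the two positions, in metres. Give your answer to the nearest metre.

376 m

Δφ = 58.3703° − 58.3710° = -0.0007°; Δλ = 1.4577° − 1.4640° = -0.0063°.
1° of latitude = 3600 × 30.92 = 111312 m.
ΔN = Δφ × 111312 = -77.9 m; ΔE = Δλ × 111312 × cos(58.3710°) = -0.0063 × 111312 × 0.524417 = -367.8 m.
Distance = √(ΔE² + ΔN²) = √((-367.8)² + (-77.9)²) = 375.9 m.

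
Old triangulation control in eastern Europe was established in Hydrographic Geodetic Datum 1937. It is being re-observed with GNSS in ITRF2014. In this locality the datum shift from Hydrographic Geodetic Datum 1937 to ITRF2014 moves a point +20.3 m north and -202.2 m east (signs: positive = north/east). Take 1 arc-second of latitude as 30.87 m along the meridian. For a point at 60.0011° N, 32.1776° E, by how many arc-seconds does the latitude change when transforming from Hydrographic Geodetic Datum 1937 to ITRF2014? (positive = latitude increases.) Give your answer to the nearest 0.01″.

1″ of latitude = 30.87 m, so Δφ = 20.3 / 30.87 = 0.658″.

Δφ = 0.66″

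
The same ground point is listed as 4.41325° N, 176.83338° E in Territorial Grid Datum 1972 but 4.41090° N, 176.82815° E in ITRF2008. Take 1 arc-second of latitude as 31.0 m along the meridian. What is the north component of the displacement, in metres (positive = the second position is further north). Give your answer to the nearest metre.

ΔN = -262 m

Δφ = 4.41090° − 4.41325° = -0.00235°; Δλ = 176.82815° − 176.83338° = -0.00523°.
1° of latitude = 3600 × 31.00 = 111600 m.
ΔN = Δφ × 111600 = -262.3 m; ΔE = Δλ × 111600 × cos(4.41325°) = -0.00523 × 111600 × 0.997035 = -581.9 m.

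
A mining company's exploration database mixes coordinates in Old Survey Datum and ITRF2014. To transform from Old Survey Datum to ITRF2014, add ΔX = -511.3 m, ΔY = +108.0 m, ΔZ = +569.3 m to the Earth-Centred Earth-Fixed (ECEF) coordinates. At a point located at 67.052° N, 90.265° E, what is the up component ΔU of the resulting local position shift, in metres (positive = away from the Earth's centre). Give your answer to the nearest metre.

At φ = 67.052°, λ = 90.265°: sin φ = 0.920859, cos φ = 0.389896, sin λ = 0.999989, cos λ = -0.004625.
ΔU = cos φ cos λ·ΔX + cos φ sin λ·ΔY + sin φ·ΔZ = (0.389896)(-0.004625)(-511.3) + (0.389896)(0.999989)(108.0) + (0.920859)(569.3) = 567.28 m.

ΔU = 567 m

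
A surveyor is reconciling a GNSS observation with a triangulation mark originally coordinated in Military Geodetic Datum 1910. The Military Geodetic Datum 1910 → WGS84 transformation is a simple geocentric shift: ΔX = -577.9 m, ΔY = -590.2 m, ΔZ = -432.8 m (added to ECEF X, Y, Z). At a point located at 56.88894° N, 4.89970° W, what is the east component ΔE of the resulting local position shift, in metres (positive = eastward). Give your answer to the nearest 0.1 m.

ΔE = -637.4 m

The local east axis at (φ, λ) is (−sin λ, cos λ, 0), so ΔE = −sin(-4.89970°)·(-577.9) + cos(-4.89970°)·(-590.2) = -637.40 m.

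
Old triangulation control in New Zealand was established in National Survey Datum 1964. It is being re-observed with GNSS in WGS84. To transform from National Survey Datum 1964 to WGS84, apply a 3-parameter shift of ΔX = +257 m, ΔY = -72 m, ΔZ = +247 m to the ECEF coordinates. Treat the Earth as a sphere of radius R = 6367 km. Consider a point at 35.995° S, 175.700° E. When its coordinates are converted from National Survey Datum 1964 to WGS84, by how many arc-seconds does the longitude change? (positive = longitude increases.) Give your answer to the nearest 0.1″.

Δλ = 2.1″

sin φ = -0.587715, cos φ = 0.809068, sin λ = 0.074979, cos λ = -0.997185.
East component: ΔE = −sin λ·ΔX + cos λ·ΔY = −(0.074979)(257) + (-0.997185)(-72) = 52.53 m.
1° of latitude spans πR/180 = 111125 m; at latitude φ, 1° of longitude spans that × cos φ = 89907.8 m, so Δλ = 52.53 / 89907.8 × 3600 = 2.103″.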